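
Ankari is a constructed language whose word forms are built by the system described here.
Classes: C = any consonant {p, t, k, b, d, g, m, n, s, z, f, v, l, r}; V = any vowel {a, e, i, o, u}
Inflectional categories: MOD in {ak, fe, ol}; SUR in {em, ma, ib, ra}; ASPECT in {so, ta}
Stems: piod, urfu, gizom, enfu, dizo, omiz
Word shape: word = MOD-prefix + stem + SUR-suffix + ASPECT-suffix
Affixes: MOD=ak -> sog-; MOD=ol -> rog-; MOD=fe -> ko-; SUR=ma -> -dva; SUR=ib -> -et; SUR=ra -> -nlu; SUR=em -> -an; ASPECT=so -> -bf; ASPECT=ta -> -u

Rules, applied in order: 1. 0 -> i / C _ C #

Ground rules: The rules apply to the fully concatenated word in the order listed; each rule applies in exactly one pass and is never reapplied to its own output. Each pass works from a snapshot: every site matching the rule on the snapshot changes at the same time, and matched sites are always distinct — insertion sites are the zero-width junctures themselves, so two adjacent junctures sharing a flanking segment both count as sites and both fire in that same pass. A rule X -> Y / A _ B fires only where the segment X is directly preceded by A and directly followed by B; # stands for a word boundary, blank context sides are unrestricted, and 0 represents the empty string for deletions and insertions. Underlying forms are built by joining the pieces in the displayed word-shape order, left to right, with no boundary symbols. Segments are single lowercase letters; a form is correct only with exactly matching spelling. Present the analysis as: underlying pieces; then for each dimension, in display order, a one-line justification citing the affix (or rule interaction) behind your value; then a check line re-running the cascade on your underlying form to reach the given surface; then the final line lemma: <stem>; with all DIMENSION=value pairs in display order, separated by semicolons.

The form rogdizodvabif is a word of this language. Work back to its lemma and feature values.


underlying: rog-dizo-dva-bf
MOD=ol - signalled by the affix rog-
SUR=ma - signalled by the affix -dva
ASPECT=so - signalled by the affix -bf
check: rogdizodvabf -> rogdizodvabif
lemma: dizo; MOD=ol; SUR=ma; ASPECT=so


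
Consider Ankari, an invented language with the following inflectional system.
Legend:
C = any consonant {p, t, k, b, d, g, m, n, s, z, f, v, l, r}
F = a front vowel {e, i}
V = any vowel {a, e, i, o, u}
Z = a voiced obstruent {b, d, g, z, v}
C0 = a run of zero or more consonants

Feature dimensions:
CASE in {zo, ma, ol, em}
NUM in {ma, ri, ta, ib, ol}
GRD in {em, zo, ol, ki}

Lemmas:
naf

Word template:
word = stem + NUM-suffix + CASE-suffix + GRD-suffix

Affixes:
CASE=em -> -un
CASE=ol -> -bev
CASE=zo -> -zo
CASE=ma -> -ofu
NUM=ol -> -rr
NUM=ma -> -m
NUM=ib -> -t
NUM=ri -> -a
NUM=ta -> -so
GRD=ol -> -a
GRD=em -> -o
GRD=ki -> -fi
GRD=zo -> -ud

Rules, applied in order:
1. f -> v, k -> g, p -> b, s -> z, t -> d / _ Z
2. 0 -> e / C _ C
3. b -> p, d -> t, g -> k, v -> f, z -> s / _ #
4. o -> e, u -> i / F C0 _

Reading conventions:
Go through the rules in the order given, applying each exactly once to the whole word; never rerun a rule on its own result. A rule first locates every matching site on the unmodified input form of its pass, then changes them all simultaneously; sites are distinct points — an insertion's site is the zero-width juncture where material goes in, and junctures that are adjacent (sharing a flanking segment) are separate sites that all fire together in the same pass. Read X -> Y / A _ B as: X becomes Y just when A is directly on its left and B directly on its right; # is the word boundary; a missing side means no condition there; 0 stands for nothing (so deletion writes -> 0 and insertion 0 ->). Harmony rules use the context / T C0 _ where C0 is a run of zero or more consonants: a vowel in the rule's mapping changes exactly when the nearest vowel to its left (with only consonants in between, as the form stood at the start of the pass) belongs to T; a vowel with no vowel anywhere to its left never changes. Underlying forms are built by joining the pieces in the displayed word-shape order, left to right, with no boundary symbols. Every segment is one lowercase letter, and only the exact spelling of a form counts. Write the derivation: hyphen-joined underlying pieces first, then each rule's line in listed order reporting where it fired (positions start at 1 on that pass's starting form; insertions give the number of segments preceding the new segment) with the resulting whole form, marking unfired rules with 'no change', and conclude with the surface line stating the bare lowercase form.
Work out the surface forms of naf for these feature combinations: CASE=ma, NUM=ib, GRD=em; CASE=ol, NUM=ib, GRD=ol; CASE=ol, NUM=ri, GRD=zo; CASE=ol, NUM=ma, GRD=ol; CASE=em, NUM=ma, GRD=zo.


cell CASE=ma, NUM=ib, GRD=em:
underlying: naf-t-ofu-o
1. f -> v, k -> g, p -> b, s -> z, t -> d / _ Z: no change
2. 0 -> e / C _ C: inserts after position(s) 3: nafetofuo
3. b -> p, d -> t, g -> k, v -> f, z -> s / _ #: no change
4. o -> e, u -> i / F C0 _: fires at position(s) 6: nafetefuo
surface: nafetefuo

cell CASE=ol, NUM=ib, GRD=ol:
underlying: naf-t-bev-a
1. f -> v, k -> g, p -> b, s -> z, t -> d / _ Z: fires at position(s) 4: nafdbeva
2. 0 -> e / C _ C: inserts after position(s) 3, 4: nafedebeva
3. b -> p, d -> t, g -> k, v -> f, z -> s / _ #: no change
4. o -> e, u -> i / F C0 _: no change
surface: nafedebeva

cell CASE=ol, NUM=ri, GRD=zo:
underlying: naf-a-bev-ud
1. f -> v, k -> g, p -> b, s -> z, t -> d / _ Z: no change
2. 0 -> e / C _ C: no change
3. b -> p, d -> t, g -> k, v -> f, z -> s / _ #: fires at position(s) 9: nafabevut
4. o -> e, u -> i / F C0 _: fires at position(s) 8: nafabevit
surface: nafabevit

cell CASE=ol, NUM=ma, GRD=ol:
underlying: naf-m-bev-a
1. f -> v, k -> g, p -> b, s -> z, t -> d / _ Z: no change
2. 0 -> e / C _ C: inserts after position(s) 3, 4: nafemebeva
3. b -> p, d -> t, g -> k, v -> f, z -> s / _ #: no change
4. o -> e, u -> i / F C0 _: no change
surface: nafemebeva

cell CASE=em, NUM=ma, GRD=zo:
underlying: naf-m-un-ud
1. f -> v, k -> g, p -> b, s -> z, t -> d / _ Z: no change
2. 0 -> e / C _ C: inserts after position(s) 3: nafemunud
3. b -> p, d -> t, g -> k, v -> f, z -> s / _ #: fires at position(s) 9: nafemunut
4. o -> e, u -> i / F C0 _: fires at position(s) 6: nafeminut
surface: nafeminut


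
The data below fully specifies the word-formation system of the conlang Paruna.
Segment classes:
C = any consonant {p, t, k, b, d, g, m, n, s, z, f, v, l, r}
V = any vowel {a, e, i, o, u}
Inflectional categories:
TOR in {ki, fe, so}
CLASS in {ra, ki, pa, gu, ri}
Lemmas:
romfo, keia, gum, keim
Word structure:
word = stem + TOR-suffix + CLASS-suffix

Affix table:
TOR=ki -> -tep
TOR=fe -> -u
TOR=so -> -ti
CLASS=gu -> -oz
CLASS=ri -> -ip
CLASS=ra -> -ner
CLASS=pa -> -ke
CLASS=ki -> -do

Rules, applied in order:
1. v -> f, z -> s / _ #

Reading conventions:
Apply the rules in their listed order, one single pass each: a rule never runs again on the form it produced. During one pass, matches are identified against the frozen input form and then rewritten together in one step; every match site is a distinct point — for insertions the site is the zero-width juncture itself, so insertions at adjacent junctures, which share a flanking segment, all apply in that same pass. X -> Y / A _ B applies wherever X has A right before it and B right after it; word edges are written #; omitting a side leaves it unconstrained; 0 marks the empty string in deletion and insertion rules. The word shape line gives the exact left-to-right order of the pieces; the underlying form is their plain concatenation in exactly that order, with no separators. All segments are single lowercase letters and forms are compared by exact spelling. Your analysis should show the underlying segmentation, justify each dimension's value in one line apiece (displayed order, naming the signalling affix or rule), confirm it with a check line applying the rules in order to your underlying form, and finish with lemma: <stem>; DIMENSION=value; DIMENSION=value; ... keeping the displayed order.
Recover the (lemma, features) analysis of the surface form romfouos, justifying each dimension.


underlying: romfo-u-oz
TOR=fe - signalled by the affix -u
CLASS=gu - signalled by the affix -oz
check: romfouoz -> romfouos
lemma: romfo; TOR=fe; CLASS=gu


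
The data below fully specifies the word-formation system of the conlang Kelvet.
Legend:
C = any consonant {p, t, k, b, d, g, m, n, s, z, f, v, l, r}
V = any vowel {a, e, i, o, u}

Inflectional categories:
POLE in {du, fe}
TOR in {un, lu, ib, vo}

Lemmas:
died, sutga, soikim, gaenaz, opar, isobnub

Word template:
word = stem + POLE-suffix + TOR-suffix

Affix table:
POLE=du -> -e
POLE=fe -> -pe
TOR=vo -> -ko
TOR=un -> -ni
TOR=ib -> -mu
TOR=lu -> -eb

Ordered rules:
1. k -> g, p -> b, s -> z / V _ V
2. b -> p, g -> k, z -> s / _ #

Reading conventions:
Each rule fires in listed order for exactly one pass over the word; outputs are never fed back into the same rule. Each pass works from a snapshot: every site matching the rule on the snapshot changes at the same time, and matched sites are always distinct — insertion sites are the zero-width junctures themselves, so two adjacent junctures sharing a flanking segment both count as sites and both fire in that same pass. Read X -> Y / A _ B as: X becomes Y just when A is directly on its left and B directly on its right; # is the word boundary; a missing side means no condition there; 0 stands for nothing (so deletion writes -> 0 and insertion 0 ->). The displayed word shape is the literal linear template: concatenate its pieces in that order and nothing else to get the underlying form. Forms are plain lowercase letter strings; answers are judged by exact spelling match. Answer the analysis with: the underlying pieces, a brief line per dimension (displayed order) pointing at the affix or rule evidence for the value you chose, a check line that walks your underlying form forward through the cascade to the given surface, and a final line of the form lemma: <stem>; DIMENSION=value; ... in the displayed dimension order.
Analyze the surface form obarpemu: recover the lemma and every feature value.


underlying: opar-pe-mu
POLE=fe - signalled by the affix -pe
TOR=ib - signalled by the affix -mu
check: oparpemu -> obarpemu -> obarpemu
lemma: opar; POLE=fe; TOR=ib


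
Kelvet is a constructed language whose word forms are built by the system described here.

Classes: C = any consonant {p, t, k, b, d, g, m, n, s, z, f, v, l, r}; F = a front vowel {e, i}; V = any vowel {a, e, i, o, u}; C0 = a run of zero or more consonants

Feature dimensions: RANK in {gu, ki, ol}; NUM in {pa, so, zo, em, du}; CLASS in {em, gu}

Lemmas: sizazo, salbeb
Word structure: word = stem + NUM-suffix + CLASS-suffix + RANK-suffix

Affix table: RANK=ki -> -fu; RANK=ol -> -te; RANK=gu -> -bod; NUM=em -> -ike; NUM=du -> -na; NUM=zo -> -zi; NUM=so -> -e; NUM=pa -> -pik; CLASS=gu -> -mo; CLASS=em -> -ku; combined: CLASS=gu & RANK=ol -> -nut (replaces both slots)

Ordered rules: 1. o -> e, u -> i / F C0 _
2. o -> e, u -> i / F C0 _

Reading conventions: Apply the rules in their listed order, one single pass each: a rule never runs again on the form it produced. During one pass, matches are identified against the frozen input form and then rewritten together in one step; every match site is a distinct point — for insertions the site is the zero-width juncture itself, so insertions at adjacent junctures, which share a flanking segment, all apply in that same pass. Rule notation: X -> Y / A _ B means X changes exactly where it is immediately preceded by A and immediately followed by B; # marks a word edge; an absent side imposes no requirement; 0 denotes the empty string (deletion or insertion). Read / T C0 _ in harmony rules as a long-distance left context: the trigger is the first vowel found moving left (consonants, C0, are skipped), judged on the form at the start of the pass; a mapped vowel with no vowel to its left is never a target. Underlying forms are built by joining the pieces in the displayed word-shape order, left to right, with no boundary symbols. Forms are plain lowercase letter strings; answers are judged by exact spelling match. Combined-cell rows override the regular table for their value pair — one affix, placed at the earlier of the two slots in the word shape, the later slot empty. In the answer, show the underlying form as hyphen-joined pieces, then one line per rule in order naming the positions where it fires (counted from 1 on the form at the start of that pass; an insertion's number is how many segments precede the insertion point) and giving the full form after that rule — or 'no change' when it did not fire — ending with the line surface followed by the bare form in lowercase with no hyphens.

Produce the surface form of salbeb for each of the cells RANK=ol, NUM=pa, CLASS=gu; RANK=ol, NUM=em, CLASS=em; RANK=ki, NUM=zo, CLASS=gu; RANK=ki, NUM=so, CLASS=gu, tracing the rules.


cell RANK=ol, NUM=pa, CLASS=gu:
underlying: salbeb-pik-nut
1. o -> e, u -> i / F C0 _: fires at position(s) 11: salbebpiknit
2. o -> e, u -> i / F C0 _: no change
surface: salbebpiknit

cell RANK=ol, NUM=em, CLASS=em:
underlying: salbeb-ike-ku-te
1. o -> e, u -> i / F C0 _: fires at position(s) 11: salbebikekite
2. o -> e, u -> i / F C0 _: no change
surface: salbebikekite

cell RANK=ki, NUM=zo, CLASS=gu:
underlying: salbeb-zi-mo-fu
1. o -> e, u -> i / F C0 _: fires at position(s) 10: salbebzimefu
2. o -> e, u -> i / F C0 _: fires at position(s) 12: salbebzimefi
surface: salbebzimefi

cell RANK=ki, NUM=so, CLASS=gu:
underlying: salbeb-e-mo-fu
1. o -> e, u -> i / F C0 _: fires at position(s) 9: salbebemefu
2. o -> e, u -> i / F C0 _: fires at position(s) 11: salbebemefi
surface: salbebemefi


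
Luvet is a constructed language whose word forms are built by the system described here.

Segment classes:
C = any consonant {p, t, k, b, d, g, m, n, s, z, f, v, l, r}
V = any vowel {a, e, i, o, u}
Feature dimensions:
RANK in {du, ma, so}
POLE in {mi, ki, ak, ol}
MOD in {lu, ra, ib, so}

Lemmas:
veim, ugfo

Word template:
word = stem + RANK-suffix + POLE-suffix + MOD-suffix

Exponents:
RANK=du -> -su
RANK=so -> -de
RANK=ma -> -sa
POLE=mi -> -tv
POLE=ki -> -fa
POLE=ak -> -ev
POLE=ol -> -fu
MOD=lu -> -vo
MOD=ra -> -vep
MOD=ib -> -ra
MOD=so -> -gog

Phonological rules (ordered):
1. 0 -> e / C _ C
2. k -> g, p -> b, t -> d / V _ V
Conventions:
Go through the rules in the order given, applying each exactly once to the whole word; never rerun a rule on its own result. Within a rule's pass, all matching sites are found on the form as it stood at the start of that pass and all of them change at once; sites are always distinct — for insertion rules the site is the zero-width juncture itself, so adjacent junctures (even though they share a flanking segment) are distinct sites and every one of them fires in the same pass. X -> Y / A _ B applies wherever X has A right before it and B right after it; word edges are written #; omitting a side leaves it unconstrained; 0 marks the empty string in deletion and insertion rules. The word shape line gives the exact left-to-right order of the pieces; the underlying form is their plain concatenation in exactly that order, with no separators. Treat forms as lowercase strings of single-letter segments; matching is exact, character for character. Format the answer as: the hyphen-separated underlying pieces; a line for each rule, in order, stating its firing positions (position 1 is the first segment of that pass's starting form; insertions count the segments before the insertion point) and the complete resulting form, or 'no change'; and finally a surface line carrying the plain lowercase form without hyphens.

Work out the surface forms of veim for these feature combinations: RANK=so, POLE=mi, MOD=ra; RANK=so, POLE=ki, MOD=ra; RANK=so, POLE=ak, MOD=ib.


cell RANK=so, POLE=mi, MOD=ra:
underlying: veim-de-tv-vep
1. 0 -> e / C _ C: inserts after position(s) 4, 7, 8: veimedetevevep
2. k -> g, p -> b, t -> d / V _ V: fires at position(s) 8: veimededevevep
surface: veimededevevep

cell RANK=so, POLE=ki, MOD=ra:
underlying: veim-de-fa-vep
1. 0 -> e / C _ C: inserts after position(s) 4: veimedefavep
2. k -> g, p -> b, t -> d / V _ V: no change
surface: veimedefavep

cell RANK=so, POLE=ak, MOD=ib:
underlying: veim-de-ev-ra
1. 0 -> e / C _ C: inserts after position(s) 4, 8: veimedeevera
2. k -> g, p -> b, t -> d / V _ V: no change
surface: veimedeevera


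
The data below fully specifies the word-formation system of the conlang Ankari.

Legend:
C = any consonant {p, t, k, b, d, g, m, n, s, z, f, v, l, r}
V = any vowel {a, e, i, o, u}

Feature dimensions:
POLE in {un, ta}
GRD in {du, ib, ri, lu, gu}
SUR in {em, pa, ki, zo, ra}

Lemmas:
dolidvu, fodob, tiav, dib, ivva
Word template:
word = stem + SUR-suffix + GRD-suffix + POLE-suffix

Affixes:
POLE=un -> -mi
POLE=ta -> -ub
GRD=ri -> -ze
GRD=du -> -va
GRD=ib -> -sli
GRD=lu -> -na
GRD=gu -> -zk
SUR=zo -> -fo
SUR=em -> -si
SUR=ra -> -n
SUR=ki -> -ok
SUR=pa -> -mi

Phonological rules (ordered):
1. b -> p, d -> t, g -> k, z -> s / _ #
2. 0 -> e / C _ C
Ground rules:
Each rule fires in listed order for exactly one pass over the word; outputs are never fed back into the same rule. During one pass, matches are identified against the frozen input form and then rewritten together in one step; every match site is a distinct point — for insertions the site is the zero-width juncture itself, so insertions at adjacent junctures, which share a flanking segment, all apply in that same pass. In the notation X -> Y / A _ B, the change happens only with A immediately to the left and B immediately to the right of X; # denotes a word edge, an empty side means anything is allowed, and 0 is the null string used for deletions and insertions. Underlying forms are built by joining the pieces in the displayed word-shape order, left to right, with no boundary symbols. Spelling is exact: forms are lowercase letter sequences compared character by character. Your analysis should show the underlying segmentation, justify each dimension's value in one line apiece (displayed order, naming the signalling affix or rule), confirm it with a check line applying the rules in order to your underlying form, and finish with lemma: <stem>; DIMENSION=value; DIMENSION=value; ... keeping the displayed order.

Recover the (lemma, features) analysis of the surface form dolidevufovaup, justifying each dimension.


underlying: dolidvu-fo-va-ub
POLE=ta - signalled by the affix -ub
GRD=du - signalled by the affix -va
SUR=zo - signalled by the affix -fo
check: dolidvufovaub -> dolidvufovaup -> dolidevufovaup
lemma: dolidvu; POLE=ta; GRD=du; SUR=zo


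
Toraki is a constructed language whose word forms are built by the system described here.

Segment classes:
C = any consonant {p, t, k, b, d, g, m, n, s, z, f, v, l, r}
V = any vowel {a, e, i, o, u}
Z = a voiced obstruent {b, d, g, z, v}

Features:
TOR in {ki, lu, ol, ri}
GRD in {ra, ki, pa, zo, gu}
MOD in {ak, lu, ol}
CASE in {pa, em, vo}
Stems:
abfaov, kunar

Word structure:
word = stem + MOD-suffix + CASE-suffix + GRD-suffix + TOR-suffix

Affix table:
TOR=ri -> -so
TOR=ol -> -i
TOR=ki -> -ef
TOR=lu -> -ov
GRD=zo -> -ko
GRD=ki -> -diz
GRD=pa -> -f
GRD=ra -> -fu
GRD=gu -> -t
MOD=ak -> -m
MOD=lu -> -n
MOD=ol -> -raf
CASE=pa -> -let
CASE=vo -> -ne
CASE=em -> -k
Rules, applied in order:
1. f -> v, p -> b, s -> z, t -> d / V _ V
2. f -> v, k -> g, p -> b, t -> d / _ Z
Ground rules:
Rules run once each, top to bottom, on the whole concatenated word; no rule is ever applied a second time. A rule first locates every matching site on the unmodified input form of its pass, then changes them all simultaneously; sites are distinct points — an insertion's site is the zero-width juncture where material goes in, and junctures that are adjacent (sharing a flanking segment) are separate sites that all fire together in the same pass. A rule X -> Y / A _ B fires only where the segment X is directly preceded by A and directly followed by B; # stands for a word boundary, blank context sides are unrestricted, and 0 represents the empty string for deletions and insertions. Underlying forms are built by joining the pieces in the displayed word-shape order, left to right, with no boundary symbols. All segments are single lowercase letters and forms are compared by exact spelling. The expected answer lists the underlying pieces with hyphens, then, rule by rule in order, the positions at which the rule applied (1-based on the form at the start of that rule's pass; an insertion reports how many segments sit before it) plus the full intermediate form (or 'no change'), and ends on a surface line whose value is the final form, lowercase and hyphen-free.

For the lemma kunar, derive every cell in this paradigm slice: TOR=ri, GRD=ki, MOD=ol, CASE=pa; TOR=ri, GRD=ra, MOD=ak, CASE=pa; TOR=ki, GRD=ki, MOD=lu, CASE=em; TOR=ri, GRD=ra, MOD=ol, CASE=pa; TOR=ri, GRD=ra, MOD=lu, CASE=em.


cell TOR=ri, GRD=ki, MOD=ol, CASE=pa:
underlying: kunar-raf-let-diz-so
1. f -> v, p -> b, s -> z, t -> d / V _ V: no change
2. f -> v, k -> g, p -> b, t -> d / _ Z: fires at position(s) 11: kunarrafleddizso
surface: kunarrafleddizso

cell TOR=ri, GRD=ra, MOD=ak, CASE=pa:
underlying: kunar-m-let-fu-so
1. f -> v, p -> b, s -> z, t -> d / V _ V: fires at position(s) 12: kunarmletfuzo
2. f -> v, k -> g, p -> b, t -> d / _ Z: no change
surface: kunarmletfuzo

cell TOR=ki, GRD=ki, MOD=lu, CASE=em:
underlying: kunar-n-k-diz-ef
1. f -> v, p -> b, s -> z, t -> d / V _ V: no change
2. f -> v, k -> g, p -> b, t -> d / _ Z: fires at position(s) 7: kunarngdizef
surface: kunarngdizef

cell TOR=ri, GRD=ra, MOD=ol, CASE=pa:
underlying: kunar-raf-let-fu-so
1. f -> v, p -> b, s -> z, t -> d / V _ V: fires at position(s) 14: kunarrafletfuzo
2. f -> v, k -> g, p -> b, t -> d / _ Z: no change
surface: kunarrafletfuzo

cell TOR=ri, GRD=ra, MOD=lu, CASE=em:
underlying: kunar-n-k-fu-so
1. f -> v, p -> b, s -> z, t -> d / V _ V: fires at position(s) 10: kunarnkfuzo
2. f -> v, k -> g, p -> b, t -> d / _ Z: no change
surface: kunarnkfuzo


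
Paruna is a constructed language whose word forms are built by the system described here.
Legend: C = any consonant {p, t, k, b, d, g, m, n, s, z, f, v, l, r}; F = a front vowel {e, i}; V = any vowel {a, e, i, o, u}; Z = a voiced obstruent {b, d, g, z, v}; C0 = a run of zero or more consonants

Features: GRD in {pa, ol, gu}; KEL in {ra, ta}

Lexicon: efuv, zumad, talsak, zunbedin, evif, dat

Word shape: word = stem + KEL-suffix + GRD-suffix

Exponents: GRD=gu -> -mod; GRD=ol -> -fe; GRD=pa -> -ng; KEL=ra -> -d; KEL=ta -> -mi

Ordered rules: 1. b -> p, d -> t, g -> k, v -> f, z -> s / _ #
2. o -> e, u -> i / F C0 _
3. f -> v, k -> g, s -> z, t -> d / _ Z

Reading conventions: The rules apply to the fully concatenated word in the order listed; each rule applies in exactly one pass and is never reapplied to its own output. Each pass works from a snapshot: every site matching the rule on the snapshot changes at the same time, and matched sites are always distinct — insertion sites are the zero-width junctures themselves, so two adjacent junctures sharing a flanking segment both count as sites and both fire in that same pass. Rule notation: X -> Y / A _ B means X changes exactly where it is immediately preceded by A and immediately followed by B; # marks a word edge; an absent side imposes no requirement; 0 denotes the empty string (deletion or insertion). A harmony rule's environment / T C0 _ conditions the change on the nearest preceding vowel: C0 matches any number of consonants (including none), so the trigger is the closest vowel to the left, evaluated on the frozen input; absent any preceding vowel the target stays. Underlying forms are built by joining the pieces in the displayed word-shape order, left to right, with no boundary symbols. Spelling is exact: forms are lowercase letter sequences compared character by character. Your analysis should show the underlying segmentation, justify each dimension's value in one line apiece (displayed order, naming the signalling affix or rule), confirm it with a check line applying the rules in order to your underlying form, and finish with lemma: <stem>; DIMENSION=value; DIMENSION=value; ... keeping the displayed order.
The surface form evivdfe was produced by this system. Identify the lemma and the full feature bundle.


underlying: evif-d-fe
GRD=ol - signalled by the affix -fe
KEL=ra - signalled by the affix -d
check: evifdfe -> evifdfe -> evifdfe -> evivdfe
lemma: evif; GRD=ol; KEL=ra


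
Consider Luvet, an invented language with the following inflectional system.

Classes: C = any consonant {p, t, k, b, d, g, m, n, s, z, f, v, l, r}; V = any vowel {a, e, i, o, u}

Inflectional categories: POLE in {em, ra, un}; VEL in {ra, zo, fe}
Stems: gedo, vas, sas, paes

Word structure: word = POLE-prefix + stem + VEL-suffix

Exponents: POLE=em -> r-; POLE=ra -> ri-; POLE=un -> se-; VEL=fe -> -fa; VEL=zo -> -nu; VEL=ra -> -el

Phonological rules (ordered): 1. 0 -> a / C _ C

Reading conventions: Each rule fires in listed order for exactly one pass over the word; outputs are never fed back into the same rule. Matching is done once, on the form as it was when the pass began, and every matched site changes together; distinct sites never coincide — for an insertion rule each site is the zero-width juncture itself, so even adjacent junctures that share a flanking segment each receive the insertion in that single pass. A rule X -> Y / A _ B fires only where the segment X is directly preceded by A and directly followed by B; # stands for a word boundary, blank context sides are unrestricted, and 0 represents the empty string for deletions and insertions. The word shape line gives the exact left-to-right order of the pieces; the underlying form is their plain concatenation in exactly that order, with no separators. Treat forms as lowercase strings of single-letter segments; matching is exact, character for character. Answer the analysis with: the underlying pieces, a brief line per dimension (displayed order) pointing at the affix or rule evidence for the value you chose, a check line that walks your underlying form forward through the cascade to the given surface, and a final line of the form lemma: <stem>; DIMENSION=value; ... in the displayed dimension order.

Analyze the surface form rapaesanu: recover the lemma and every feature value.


underlying: r-paes-nu
POLE=em - signalled by the affix r-
VEL=zo - signalled by the affix -nu
check: rpaesnu -> rapaesanu
lemma: paes; POLE=em; VEL=zo


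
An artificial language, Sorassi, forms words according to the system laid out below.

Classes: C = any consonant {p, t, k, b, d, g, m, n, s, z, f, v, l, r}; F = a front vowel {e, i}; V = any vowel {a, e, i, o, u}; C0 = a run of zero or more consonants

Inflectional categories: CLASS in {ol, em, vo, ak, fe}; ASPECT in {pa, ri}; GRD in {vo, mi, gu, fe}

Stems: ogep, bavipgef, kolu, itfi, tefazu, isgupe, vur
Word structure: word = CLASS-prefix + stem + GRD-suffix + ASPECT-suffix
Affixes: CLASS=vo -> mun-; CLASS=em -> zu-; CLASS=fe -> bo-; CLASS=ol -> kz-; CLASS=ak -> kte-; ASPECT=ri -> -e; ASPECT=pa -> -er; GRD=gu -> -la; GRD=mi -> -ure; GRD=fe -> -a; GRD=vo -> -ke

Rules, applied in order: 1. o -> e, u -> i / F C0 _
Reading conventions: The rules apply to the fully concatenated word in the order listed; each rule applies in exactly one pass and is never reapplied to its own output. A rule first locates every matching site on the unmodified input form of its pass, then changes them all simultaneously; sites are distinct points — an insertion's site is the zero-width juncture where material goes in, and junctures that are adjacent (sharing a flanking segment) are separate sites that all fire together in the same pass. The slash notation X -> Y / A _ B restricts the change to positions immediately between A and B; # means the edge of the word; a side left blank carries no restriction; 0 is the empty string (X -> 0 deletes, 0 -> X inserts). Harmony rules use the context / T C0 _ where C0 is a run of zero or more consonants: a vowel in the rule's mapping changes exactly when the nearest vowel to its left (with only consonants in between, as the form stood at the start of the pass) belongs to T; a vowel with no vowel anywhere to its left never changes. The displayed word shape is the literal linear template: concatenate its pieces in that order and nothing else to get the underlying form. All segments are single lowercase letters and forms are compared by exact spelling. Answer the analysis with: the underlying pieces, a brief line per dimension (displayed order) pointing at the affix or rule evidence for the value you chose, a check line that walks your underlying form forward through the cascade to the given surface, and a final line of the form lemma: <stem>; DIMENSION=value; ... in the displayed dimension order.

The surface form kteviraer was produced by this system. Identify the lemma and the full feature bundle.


underlying: kte-vur-a-er
CLASS=ak - signalled by the affix kte-
ASPECT=pa - signalled by the affix -er
GRD=fe - signalled by the affix -a
check: ktevuraer -> kteviraer
lemma: vur; CLASS=ak; ASPECT=pa; GRD=fe


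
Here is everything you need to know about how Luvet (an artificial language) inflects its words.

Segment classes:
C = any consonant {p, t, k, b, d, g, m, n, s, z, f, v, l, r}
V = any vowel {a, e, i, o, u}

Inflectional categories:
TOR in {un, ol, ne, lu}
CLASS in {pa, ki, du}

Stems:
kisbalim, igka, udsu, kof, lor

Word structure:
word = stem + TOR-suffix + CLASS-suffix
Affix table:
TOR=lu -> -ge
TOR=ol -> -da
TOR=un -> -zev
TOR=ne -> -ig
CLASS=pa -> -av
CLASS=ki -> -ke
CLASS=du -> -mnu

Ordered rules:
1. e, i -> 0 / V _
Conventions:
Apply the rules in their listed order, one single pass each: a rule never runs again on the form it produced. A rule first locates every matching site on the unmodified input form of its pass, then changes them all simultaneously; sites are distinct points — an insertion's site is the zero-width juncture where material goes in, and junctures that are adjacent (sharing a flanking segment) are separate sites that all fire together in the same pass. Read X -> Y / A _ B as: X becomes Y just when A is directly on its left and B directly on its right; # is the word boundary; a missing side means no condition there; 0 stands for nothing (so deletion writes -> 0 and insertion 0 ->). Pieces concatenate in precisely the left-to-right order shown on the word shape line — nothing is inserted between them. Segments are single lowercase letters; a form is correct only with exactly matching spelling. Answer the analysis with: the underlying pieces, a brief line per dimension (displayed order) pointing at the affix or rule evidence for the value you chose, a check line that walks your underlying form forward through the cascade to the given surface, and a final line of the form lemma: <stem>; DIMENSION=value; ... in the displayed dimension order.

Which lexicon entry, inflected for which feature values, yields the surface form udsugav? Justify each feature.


underlying: udsu-ig-av
TOR=ne - signalled by the affix -ig
CLASS=pa - signalled by the affix -av
check: udsuigav -> udsugav
lemma: udsu; TOR=ne; CLASS=pa


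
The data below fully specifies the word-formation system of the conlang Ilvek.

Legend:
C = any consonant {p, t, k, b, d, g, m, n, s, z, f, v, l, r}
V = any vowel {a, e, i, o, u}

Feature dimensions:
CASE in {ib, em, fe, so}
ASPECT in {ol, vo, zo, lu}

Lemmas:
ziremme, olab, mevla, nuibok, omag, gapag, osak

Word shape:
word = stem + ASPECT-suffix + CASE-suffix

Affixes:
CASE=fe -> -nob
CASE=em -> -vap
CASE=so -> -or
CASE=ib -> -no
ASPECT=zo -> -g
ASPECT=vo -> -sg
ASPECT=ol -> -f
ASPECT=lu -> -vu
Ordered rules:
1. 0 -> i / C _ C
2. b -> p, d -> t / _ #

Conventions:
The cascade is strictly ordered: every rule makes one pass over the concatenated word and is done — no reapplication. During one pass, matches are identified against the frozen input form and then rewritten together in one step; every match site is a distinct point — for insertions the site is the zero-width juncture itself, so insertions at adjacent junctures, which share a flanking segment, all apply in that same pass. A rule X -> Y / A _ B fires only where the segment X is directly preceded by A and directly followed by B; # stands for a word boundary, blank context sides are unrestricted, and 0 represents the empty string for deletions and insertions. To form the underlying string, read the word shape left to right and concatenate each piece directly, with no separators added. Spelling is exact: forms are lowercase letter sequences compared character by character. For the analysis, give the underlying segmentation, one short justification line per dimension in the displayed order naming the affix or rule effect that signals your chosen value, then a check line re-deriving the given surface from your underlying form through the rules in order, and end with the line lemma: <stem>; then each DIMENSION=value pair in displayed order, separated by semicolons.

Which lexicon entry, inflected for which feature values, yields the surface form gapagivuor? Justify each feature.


underlying: gapag-vu-or
CASE=so - signalled by the affix -or
ASPECT=lu - signalled by the affix -vu
check: gapagvuor -> gapagivuor -> gapagivuor
lemma: gapag; CASE=so; ASPECT=lu


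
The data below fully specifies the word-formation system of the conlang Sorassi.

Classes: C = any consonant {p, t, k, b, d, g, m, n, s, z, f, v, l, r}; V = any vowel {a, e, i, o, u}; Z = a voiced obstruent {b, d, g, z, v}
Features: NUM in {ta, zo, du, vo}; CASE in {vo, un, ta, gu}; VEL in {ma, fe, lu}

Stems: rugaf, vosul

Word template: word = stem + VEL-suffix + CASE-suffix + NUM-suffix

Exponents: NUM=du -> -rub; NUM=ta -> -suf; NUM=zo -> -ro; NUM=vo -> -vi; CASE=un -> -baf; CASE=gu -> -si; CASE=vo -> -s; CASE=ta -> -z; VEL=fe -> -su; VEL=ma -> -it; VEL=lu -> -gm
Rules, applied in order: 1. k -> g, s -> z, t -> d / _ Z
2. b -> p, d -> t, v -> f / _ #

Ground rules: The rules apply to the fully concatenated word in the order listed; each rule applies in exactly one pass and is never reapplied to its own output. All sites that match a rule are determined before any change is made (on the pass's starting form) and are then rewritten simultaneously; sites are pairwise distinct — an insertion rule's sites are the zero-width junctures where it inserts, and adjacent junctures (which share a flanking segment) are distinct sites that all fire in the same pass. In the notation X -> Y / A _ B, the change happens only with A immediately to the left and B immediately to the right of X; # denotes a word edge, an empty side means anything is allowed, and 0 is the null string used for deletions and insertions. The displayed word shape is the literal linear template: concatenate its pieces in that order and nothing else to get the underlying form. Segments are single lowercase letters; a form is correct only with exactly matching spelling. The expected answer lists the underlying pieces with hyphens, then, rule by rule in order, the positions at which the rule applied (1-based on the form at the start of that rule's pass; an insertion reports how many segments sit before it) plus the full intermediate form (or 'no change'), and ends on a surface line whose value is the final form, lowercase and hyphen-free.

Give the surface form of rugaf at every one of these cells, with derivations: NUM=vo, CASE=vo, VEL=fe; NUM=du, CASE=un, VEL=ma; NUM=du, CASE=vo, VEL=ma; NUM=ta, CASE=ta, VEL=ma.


cell NUM=vo, CASE=vo, VEL=fe:
underlying: rugaf-su-s-vi
1. k -> g, s -> z, t -> d / _ Z: fires at position(s) 8: rugafsuzvi
2. b -> p, d -> t, v -> f / _ #: no change
surface: rugafsuzvi

cell NUM=du, CASE=un, VEL=ma:
underlying: rugaf-it-baf-rub
1. k -> g, s -> z, t -> d / _ Z: fires at position(s) 7: rugafidbafrub
2. b -> p, d -> t, v -> f / _ #: fires at position(s) 13: rugafidbafrup
surface: rugafidbafrup

cell NUM=du, CASE=vo, VEL=ma:
underlying: rugaf-it-s-rub
1. k -> g, s -> z, t -> d / _ Z: no change
2. b -> p, d -> t, v -> f / _ #: fires at position(s) 11: rugafitsrup
surface: rugafitsrup

cell NUM=ta, CASE=ta, VEL=ma:
underlying: rugaf-it-z-suf
1. k -> g, s -> z, t -> d / _ Z: fires at position(s) 7: rugafidzsuf
2. b -> p, d -> t, v -> f / _ #: no change
surface: rugafidzsuf


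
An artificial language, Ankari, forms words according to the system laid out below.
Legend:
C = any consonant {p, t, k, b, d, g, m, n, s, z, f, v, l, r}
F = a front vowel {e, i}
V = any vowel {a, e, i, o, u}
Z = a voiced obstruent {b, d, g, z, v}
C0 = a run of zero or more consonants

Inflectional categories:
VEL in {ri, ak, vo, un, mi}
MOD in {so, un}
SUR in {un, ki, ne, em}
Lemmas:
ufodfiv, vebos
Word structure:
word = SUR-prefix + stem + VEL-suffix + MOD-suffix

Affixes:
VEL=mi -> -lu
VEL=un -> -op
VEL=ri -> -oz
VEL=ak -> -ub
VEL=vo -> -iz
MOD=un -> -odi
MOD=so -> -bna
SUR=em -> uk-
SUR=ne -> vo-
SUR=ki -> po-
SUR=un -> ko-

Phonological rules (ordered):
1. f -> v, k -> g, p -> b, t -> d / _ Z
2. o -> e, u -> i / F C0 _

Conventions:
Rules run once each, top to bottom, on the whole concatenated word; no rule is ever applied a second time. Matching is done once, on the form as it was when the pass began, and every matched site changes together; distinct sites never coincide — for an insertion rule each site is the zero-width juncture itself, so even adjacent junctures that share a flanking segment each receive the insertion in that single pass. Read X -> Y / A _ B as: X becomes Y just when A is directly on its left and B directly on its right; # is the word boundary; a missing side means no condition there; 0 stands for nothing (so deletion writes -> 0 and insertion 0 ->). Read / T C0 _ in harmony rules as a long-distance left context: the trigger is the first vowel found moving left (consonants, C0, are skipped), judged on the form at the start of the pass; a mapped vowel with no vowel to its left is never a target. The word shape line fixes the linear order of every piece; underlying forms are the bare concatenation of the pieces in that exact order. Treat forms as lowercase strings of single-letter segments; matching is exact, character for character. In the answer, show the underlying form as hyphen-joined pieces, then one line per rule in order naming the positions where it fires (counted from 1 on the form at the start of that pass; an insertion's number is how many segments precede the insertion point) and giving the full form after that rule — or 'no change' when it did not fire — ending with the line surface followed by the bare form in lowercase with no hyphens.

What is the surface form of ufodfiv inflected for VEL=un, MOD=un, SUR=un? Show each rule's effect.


underlying: ko-ufodfiv-op-odi
1. f -> v, k -> g, p -> b, t -> d / _ Z: no change
2. o -> e, u -> i / F C0 _: fires at position(s) 10: koufodfivepodi
surface: koufodfivepodi


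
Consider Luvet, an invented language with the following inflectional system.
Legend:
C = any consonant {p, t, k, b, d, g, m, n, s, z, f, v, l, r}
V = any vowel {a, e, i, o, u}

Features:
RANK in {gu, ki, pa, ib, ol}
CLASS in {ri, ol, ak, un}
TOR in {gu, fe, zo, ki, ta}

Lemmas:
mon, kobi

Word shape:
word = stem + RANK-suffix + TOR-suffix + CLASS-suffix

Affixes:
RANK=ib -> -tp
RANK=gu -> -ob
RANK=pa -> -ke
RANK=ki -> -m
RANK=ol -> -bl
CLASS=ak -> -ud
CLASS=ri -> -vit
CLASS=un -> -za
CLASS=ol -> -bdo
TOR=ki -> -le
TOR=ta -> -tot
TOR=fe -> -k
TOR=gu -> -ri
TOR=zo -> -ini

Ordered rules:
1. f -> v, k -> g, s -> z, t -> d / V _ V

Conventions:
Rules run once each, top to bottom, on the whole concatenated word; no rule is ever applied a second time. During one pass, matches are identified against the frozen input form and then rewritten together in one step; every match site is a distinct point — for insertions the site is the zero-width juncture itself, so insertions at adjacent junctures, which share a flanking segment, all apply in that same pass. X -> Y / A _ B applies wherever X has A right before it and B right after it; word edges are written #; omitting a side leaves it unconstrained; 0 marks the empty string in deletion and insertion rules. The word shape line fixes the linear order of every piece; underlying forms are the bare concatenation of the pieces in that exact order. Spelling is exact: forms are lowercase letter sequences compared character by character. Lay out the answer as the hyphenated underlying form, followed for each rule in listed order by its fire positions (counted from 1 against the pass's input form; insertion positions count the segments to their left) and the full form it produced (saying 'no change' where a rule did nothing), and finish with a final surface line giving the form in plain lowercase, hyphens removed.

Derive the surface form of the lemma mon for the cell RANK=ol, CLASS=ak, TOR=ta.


underlying: mon-bl-tot-ud
1. f -> v, k -> g, s -> z, t -> d / V _ V: fires at position(s) 8: monbltodud
surface: monbltodud
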